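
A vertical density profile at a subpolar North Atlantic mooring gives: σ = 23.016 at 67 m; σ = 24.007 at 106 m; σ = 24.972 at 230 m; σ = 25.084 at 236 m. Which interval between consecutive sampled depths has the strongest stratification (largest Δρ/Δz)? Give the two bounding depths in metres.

67–106 m

Compute the density gradient over each adjacent pair:
  67–106 m: Δρ/Δz = 0.991/39 = 0.025 kg m⁻⁴
  106–230 m: Δρ/Δz = 0.965/124 = 7.8 × 10⁻³ kg m⁻⁴
  230–236 m: Δρ/Δz = 0.112/6 = 0.019 kg m⁻⁴
The largest gradient is in the 67–106 m interval — the pycnocline.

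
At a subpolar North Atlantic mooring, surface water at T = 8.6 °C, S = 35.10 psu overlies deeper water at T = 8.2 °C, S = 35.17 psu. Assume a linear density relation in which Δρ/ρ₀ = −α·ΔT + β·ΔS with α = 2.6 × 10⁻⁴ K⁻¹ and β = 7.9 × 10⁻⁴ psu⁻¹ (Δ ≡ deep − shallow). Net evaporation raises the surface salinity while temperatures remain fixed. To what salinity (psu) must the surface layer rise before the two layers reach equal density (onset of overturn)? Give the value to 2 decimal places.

Neutral buoyancy requires −α(T_deep − T_surf) + β(S_deep − S_surf′) = 0.
S_surf′ = S_deep − (α/β)·ΔT = 35.17 − (2.6 × 10⁻⁴/7.9 × 10⁻⁴)·(-0.4) = 35.3016 psu.
Increase required: 35.3016 − 35.10 = 0.2016 psu.

35.30 psu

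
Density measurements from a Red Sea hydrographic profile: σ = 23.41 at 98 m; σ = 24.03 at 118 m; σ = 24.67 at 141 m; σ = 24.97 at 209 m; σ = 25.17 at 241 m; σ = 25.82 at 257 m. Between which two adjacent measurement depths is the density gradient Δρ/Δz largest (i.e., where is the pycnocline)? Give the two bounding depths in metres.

241–257 m

Compute the density gradient over each adjacent pair:
  98–118 m: Δρ/Δz = 0.62/20 = 0.031 kg m⁻⁴
  118–141 m: Δρ/Δz = 0.64/23 = 0.028 kg m⁻⁴
  141–209 m: Δρ/Δz = 0.30/68 = 4.4 × 10⁻³ kg m⁻⁴
  209–241 m: Δρ/Δz = 0.20/32 = 6.3 × 10⁻³ kg m⁻⁴
  241–257 m: Δρ/Δz = 0.65/16 = 0.041 kg m⁻⁴
The largest gradient is in the 241–257 m interval — the pycnocline.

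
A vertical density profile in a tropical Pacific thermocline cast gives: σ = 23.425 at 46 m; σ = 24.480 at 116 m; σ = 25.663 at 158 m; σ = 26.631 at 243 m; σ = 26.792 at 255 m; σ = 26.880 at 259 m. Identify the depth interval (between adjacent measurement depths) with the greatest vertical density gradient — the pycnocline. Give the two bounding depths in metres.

Compute the density gradient over each adjacent pair:
  46–116 m: Δρ/Δz = 1.055/70 = 0.015 kg m⁻⁴
  116–158 m: Δρ/Δz = 1.183/42 = 0.028 kg m⁻⁴
  158–243 m: Δρ/Δz = 0.968/85 = 0.011 kg m⁻⁴
  243–255 m: Δρ/Δz = 0.161/12 = 0.013 kg m⁻⁴
  255–259 m: Δρ/Δz = 0.088/4 = 0.022 kg m⁻⁴
The largest gradient is in the 116–158 m interval — the pycnocline.

116–158 m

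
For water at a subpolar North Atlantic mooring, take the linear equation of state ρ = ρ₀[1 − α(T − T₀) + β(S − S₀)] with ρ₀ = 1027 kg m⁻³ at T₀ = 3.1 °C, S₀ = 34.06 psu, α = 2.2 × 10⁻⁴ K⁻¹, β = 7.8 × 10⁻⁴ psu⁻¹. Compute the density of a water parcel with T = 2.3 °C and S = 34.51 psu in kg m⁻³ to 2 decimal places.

1027.54 kg m⁻³

T − T₀ = -0.8 K, S − S₀ = +0.45 psu.
Bracket = 1 − α·(-0.8) + β·(+0.45) = 1 + (5.27 × 10⁻⁴) = 1.0005270.
ρ = 1027 × 1.0005270 = 1027.54 kg m⁻³.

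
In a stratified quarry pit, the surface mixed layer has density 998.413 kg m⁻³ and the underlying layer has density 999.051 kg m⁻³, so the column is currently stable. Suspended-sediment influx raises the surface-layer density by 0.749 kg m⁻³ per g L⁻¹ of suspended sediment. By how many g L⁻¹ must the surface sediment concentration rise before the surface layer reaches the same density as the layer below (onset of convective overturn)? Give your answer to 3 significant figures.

0.852 g L⁻¹

Density deficit of the surface layer: 999.051 − 998.413 = 0.638 kg m⁻³.
Required change = 0.638 / 0.749 = 0.852 g L⁻¹.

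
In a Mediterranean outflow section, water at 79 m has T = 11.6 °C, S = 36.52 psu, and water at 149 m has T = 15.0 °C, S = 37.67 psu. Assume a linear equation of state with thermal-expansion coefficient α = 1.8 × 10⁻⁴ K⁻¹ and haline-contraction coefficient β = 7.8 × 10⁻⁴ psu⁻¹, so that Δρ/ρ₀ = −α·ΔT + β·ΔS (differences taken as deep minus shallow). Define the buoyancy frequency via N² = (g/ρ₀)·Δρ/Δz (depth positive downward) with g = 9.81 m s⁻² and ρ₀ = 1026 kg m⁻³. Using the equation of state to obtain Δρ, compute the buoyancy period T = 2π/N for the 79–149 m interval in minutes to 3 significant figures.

ΔT = +3.4 K, ΔS = +1.15 psu (deep − shallow).
Δρ/ρ₀ = −αΔT + βΔS = -6.12 × 10⁻⁴ + 8.97 × 10⁻⁴ = 2.85 × 10⁻⁴, so Δρ ≈ 0.2924 kg m⁻³.
N² = (g/ρ₀)·Δρ/Δz = g·(Δρ/ρ₀)/Δz = 9.81 × 2.85 × 10⁻⁴ / 70 = 3.9941 × 10⁻⁵ s⁻².
N = √(3.9941 × 10⁻⁵) = 6.3199 × 10⁻³ rad s⁻¹ → T = 2π/N = 994.19 s = 16.570 min ≈ 16.6 min.

16.6 min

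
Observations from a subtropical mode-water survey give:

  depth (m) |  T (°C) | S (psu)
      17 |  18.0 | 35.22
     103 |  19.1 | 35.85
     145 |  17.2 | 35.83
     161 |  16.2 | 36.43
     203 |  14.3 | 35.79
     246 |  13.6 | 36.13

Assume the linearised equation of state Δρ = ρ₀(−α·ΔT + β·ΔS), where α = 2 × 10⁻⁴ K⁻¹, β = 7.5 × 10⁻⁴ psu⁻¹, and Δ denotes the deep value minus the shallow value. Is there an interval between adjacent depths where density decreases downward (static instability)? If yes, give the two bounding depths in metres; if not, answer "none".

Evaluate Δρ/ρ₀ = −αΔT + βΔS across each adjacent pair:
  17–103 m: −αΔT+βΔS = −(2 × 10⁻⁴)(+1.1)+(7.5 × 10⁻⁴)(+0.63) = 2.5 × 10⁻⁴ → stable
  103–145 m: −αΔT+βΔS = −(2 × 10⁻⁴)(-1.9)+(7.5 × 10⁻⁴)(-0.02) = 3.7 × 10⁻⁴ → stable
  145–161 m: −αΔT+βΔS = −(2 × 10⁻⁴)(-1.0)+(7.5 × 10⁻⁴)(+0.60) = 6.5 × 10⁻⁴ → stable
  161–203 m: −αΔT+βΔS = −(2 × 10⁻⁴)(-1.9)+(7.5 × 10⁻⁴)(-0.64) = -1.0 × 10⁻⁴ → UNSTABLE
  203–246 m: −αΔT+βΔS = −(2 × 10⁻⁴)(-0.7)+(7.5 × 10⁻⁴)(+0.34) = 4.0 × 10⁻⁴ → stable
The 161–203 m interval has Δρ < 0: lighter water underlies denser water.

161–203 m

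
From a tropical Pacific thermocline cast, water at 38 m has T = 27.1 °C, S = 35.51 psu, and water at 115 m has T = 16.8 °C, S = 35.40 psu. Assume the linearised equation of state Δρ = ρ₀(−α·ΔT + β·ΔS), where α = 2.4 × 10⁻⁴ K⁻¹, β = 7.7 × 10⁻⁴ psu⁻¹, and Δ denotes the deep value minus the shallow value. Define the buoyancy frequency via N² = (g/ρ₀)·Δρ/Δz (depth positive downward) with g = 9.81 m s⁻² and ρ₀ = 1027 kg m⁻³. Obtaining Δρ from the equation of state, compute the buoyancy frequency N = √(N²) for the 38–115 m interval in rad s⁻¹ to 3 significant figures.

0.0174 rad s⁻¹

ΔT = -10.3 K, ΔS = -0.11 psu (deep − shallow).
Δρ/ρ₀ = −αΔT + βΔS = 2.472 × 10⁻³ − 8.47 × 10⁻⁵ = 2.3873 × 10⁻³, so Δρ ≈ 2.452 kg m⁻³.
N² = (g/ρ₀)·Δρ/Δz = g·(Δρ/ρ₀)/Δz = 9.81 × 2.3873 × 10⁻³ / 77 = 3.0415 × 10⁻⁴ s⁻².
N = √(3.0415 × 10⁻⁴) = 0.017440 rad s⁻¹ ≈ 0.0174 rad s⁻¹.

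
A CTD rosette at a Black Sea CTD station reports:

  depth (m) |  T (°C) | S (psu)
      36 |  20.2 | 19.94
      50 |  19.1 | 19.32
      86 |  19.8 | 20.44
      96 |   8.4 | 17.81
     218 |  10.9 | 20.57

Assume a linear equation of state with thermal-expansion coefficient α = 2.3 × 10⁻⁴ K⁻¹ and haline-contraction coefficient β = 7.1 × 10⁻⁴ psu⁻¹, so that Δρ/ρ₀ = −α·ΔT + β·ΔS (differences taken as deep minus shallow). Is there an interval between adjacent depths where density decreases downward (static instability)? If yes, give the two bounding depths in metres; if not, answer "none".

Evaluate Δρ/ρ₀ = −αΔT + βΔS across each adjacent pair:
  36–50 m: −αΔT+βΔS = −(2.3 × 10⁻⁴)(-1.1)+(7.1 × 10⁻⁴)(-0.62) = -1.9 × 10⁻⁴ → UNSTABLE
  50–86 m: −αΔT+βΔS = −(2.3 × 10⁻⁴)(+0.7)+(7.1 × 10⁻⁴)(+1.12) = 6.3 × 10⁻⁴ → stable
  86–96 m: −αΔT+βΔS = −(2.3 × 10⁻⁴)(-11.4)+(7.1 × 10⁻⁴)(-2.63) = 7.5 × 10⁻⁴ → stable
  96–218 m: −αΔT+βΔS = −(2.3 × 10⁻⁴)(+2.5)+(7.1 × 10⁻⁴)(+2.76) = 1.4 × 10⁻³ → stable
The 36–50 m interval has Δρ < 0: lighter water underlies denser water.

36–50 m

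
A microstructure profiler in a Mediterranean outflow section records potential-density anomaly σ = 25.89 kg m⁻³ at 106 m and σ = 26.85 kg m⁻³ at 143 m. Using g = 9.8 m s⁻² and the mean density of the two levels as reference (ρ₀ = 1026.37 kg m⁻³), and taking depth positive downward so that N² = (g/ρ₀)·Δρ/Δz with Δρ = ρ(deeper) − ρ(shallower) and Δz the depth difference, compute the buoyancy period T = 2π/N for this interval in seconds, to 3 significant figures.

399 s

Δρ = 1026.85 − 1025.89 = 0.96 kg m⁻³ over Δz = 143 − 106 = 37 m.
N² = (9.8/1026.37) × (0.96/37) = 2.4774 × 10⁻⁴ s⁻².
N = √(2.4774 × 10⁻⁴) = 0.015740 rad s⁻¹, so T = 2π/N = 399.19 s ≈ 399 s.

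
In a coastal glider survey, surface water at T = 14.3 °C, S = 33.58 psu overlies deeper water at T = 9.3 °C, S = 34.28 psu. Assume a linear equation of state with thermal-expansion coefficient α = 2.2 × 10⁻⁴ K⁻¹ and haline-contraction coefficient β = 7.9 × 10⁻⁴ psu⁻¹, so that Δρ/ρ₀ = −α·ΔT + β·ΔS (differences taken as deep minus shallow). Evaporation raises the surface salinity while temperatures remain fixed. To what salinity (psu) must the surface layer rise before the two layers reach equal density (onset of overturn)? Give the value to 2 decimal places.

35.67 psu

Neutral buoyancy requires −α(T_deep − T_surf) + β(S_deep − S_surf′) = 0.
S_surf′ = S_deep − (α/β)·ΔT = 34.28 − (2.2 × 10⁻⁴/7.9 × 10⁻⁴)·(-5.0) = 35.6724 psu.
Increase required: 35.6724 − 33.58 = 2.0924 psu.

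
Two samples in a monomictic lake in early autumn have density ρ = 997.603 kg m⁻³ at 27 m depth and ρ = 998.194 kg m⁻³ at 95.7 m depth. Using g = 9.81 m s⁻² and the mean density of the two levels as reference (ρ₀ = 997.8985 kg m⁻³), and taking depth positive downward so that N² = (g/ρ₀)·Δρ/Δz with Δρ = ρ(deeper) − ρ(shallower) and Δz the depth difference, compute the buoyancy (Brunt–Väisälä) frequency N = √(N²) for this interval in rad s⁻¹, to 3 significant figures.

Δρ = 998.194 − 997.603 = 0.591 kg m⁻³ over Δz = 95.7 − 27 = 68.7 m.
N² = (9.81/997.8985) × (0.591/68.7) = 8.4569 × 10⁻⁵ s⁻².
N = √(8.4569 × 10⁻⁵) = 9.1961 × 10⁻³ rad s⁻¹ ≈ 9.20 × 10⁻³ rad s⁻¹.

9.20 × 10⁻³ rad s⁻¹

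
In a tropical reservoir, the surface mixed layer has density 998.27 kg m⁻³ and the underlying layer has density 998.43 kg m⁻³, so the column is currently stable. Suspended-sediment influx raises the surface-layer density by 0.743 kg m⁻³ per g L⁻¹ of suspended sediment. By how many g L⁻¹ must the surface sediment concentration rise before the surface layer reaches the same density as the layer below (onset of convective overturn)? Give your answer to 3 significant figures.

Density deficit of the surface layer: 998.43 − 998.27 = 0.16 kg m⁻³.
Required change = 0.16 / 0.743 = 0.215 g L⁻¹.

0.215 g L⁻¹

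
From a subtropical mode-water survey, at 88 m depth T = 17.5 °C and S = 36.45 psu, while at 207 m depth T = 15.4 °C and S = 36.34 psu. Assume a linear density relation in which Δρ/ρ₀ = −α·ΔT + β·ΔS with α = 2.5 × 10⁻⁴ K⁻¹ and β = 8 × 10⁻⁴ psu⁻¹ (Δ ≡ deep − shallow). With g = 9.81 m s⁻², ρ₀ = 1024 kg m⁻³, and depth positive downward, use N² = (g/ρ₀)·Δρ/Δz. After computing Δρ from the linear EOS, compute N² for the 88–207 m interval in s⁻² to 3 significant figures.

3.60 × 10⁻⁵ s⁻²

ΔT = -2.1 K, ΔS = -0.11 psu (deep − shallow).
Δρ/ρ₀ = −αΔT + βΔS = 5.25 × 10⁻⁴ − 8.80 × 10⁻⁵ = 4.37 × 10⁻⁴, so Δρ ≈ 0.4475 kg m⁻³.
N² = (g/ρ₀)·Δρ/Δz = g·(Δρ/ρ₀)/Δz = 9.81 × 4.37 × 10⁻⁴ / 119 = 3.6025 × 10⁻⁵ s⁻² ≈ 3.60 × 10⁻⁵ s⁻².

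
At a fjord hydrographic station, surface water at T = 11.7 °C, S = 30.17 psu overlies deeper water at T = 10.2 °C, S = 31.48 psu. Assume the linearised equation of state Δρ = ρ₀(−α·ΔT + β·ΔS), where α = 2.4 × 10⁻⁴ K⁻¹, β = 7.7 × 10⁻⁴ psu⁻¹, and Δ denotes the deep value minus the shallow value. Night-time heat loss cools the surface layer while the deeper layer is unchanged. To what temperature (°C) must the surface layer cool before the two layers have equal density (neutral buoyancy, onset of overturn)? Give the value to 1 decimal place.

6.0 °C

Neutral buoyancy requires Δρ = 0, i.e. −α(T_deep − T_surf′) + β(S_deep − S_surf) = 0.
T_surf′ = T_deep − (β/α)·ΔS = 10.2 − (7.7 × 10⁻⁴/2.4 × 10⁻⁴)·(+1.31) = 5.997 °C.
Cooling required: 11.7 − (5.997) = 5.703 °C.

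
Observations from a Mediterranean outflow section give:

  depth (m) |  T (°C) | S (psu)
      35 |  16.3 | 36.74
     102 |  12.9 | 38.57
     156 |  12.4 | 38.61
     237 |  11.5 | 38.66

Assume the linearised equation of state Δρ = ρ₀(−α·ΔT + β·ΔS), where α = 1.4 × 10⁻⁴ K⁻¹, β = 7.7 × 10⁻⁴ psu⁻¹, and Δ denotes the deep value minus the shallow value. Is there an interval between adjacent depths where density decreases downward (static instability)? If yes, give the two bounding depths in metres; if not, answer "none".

none

Evaluate Δρ/ρ₀ = −αΔT + βΔS across each adjacent pair:
  35–102 m: −αΔT+βΔS = −(1.4 × 10⁻⁴)(-3.4)+(7.7 × 10⁻⁴)(+1.83) = 1.9 × 10⁻³ → stable
  102–156 m: −αΔT+βΔS = −(1.4 × 10⁻⁴)(-0.5)+(7.7 × 10⁻⁴)(+0.04) = 1.0 × 10⁻⁴ → stable
  156–237 m: −αΔT+βΔS = −(1.4 × 10⁻⁴)(-0.9)+(7.7 × 10⁻⁴)(+0.05) = 1.6 × 10⁻⁴ → stable
Every interval has Δρ > 0: the column is stably stratified throughout.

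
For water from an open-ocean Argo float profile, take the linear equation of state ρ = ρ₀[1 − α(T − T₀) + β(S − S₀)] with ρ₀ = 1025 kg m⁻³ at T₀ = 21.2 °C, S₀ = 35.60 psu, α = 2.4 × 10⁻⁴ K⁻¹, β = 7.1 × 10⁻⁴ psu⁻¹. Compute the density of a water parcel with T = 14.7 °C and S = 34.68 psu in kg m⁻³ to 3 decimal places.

T − T₀ = -6.5 K, S − S₀ = -0.92 psu.
Bracket = 1 − α·(-6.5) + β·(-0.92) = 1 + (9.068 × 10⁻⁴) = 1.0009068.
ρ = 1025 × 1.0009068 = 1025.929 kg m⁻³.

1025.929 kg m⁻³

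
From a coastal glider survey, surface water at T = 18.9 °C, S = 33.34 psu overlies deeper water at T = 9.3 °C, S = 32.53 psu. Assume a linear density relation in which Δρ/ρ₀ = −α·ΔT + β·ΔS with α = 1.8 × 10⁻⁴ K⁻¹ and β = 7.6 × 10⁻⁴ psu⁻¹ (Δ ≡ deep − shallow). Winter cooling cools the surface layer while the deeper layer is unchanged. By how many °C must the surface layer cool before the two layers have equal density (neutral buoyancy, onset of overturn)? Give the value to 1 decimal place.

6.2 °C

Neutral buoyancy requires Δρ = 0, i.e. −α(T_deep − T_surf′) + β(S_deep − S_surf) = 0.
T_surf′ = T_deep − (β/α)·ΔS = 9.3 − (7.6 × 10⁻⁴/1.8 × 10⁻⁴)·(-0.81) = 12.720 °C.
Cooling required: 18.9 − (12.720) = 6.180 °C.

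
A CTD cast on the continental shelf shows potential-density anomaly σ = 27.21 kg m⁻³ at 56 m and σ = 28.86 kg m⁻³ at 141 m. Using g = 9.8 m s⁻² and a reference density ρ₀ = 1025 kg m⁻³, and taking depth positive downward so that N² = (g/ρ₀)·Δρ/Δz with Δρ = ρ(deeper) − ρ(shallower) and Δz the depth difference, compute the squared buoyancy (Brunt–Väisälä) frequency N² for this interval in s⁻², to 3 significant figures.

1.86 × 10⁻⁴ s⁻²

Δρ = 1028.86 − 1027.21 = 1.65 kg m⁻³ over Δz = 141 − 56 = 85 m.
N² = (9.8/1025) × (1.65/85) = 1.8560 × 10⁻⁴ s⁻² ≈ 1.86 × 10⁻⁴ s⁻².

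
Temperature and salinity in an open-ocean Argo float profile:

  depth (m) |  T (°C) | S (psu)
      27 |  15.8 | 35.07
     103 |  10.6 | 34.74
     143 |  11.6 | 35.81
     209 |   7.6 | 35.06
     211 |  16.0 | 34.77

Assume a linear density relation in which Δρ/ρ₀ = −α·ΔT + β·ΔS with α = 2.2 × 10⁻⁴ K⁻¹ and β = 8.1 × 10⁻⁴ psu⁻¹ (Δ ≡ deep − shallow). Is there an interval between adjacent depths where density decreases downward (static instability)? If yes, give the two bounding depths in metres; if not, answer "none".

Evaluate Δρ/ρ₀ = −αΔT + βΔS across each adjacent pair:
  27–103 m: −αΔT+βΔS = −(2.2 × 10⁻⁴)(-5.2)+(8.1 × 10⁻⁴)(-0.33) = 8.8 × 10⁻⁴ → stable
  103–143 m: −αΔT+βΔS = −(2.2 × 10⁻⁴)(+1.0)+(8.1 × 10⁻⁴)(+1.07) = 6.5 × 10⁻⁴ → stable
  143–209 m: −αΔT+βΔS = −(2.2 × 10⁻⁴)(-4.0)+(8.1 × 10⁻⁴)(-0.75) = 2.7 × 10⁻⁴ → stable
  209–211 m: −αΔT+βΔS = −(2.2 × 10⁻⁴)(+8.4)+(8.1 × 10⁻⁴)(-0.29) = -2.1 × 10⁻³ → UNSTABLE
The 209–211 m interval has Δρ < 0: lighter water underlies denser water.

209–211 m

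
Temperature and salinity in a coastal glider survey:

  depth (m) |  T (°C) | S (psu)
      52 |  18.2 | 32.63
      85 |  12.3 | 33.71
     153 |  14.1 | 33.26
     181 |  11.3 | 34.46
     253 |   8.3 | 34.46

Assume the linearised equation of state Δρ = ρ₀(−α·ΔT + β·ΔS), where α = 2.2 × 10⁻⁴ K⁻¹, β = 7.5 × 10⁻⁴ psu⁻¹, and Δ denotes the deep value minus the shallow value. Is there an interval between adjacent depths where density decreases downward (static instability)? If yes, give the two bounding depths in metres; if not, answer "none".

Evaluate Δρ/ρ₀ = −αΔT + βΔS across each adjacent pair:
  52–85 m: −αΔT+βΔS = −(2.2 × 10⁻⁴)(-5.9)+(7.5 × 10⁻⁴)(+1.08) = 2.1 × 10⁻³ → stable
  85–153 m: −αΔT+βΔS = −(2.2 × 10⁻⁴)(+1.8)+(7.5 × 10⁻⁴)(-0.45) = -7.3 × 10⁻⁴ → UNSTABLE
  153–181 m: −αΔT+βΔS = −(2.2 × 10⁻⁴)(-2.8)+(7.5 × 10⁻⁴)(+1.20) = 1.5 × 10⁻³ → stable
  181–253 m: −αΔT+βΔS = −(2.2 × 10⁻⁴)(-3.0)+(7.5 × 10⁻⁴)(+0.00) = 6.6 × 10⁻⁴ → stable
The 85–153 m interval has Δρ < 0: lighter water underlies denser water.

85–153 m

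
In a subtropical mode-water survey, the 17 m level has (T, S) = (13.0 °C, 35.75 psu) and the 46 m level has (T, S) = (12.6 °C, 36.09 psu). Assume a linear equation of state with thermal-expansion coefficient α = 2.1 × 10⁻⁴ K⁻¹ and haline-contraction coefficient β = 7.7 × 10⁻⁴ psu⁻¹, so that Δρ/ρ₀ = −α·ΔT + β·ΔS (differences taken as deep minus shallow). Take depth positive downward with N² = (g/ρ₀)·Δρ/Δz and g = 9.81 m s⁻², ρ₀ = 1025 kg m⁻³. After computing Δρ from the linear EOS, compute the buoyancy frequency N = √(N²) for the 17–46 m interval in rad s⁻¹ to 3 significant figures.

ΔT = -0.4 K, ΔS = +0.34 psu (deep − shallow).
Δρ/ρ₀ = −αΔT + βΔS = 8.40 × 10⁻⁵ + 2.618 × 10⁻⁴ = 3.458 × 10⁻⁴, so Δρ ≈ 0.3544 kg m⁻³.
N² = (g/ρ₀)·Δρ/Δz = g·(Δρ/ρ₀)/Δz = 9.81 × 3.458 × 10⁻⁴ / 29 = 1.1698 × 10⁻⁴ s⁻².
N = √(1.1698 × 10⁻⁴) = 0.010816 rad s⁻¹ ≈ 0.0108 rad s⁻¹.

0.0108 rad s⁻¹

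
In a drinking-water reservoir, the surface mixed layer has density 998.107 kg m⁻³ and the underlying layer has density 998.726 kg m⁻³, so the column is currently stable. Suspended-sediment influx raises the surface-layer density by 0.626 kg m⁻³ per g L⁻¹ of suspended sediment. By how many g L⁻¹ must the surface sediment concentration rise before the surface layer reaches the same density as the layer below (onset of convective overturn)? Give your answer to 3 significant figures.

Density deficit of the surface layer: 998.726 − 998.107 = 0.619 kg m⁻³.
Required change = 0.619 / 0.626 = 0.989 g L⁻¹.

0.989 g L⁻¹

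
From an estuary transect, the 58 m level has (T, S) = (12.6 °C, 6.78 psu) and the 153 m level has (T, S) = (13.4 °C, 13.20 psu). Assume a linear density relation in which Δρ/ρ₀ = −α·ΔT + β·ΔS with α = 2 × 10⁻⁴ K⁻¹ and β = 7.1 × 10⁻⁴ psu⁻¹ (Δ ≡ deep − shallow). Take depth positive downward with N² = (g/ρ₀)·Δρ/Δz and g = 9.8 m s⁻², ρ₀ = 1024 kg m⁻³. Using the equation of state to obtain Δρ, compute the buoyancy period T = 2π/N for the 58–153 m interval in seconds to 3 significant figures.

ΔT = +0.8 K, ΔS = +6.42 psu (deep − shallow).
Δρ/ρ₀ = −αΔT + βΔS = -1.60 × 10⁻⁴ + 4.5582 × 10⁻³ = 4.3982 × 10⁻³, so Δρ ≈ 4.504 kg m⁻³.
N² = (g/ρ₀)·Δρ/Δz = g·(Δρ/ρ₀)/Δz = 9.8 × 4.3982 × 10⁻³ / 95 = 4.5371 × 10⁻⁴ s⁻².
N = √(4.5371 × 10⁻⁴) = 0.021300 rad s⁻¹ → T = 2π/N = 294.99 s ≈ 295 s.

295 s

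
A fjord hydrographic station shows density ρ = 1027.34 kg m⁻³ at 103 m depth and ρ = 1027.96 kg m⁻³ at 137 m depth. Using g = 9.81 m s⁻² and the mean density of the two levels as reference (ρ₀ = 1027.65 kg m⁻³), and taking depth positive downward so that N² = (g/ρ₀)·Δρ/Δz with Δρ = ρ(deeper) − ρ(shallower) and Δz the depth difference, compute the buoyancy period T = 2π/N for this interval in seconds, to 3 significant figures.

Δρ = 1027.96 − 1027.34 = 0.62 kg m⁻³ over Δz = 137 − 103 = 34 m.
N² = (9.81/1027.65) × (0.62/34) = 1.7408 × 10⁻⁴ s⁻².
N = √(1.7408 × 10⁻⁴) = 0.013194 rad s⁻¹, so T = 2π/N = 476.22 s ≈ 476 s.
A positive N² confirms static stability across the interval.

476 s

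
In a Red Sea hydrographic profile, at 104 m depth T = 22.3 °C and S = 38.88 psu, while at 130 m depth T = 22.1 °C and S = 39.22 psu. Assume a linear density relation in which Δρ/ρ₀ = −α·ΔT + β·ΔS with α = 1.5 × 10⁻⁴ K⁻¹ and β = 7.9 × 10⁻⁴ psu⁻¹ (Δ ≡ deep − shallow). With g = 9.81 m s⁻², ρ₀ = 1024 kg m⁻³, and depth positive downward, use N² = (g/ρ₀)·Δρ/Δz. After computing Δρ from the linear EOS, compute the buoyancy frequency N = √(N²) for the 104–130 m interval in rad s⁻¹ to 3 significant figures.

0.0106 rad s⁻¹

ΔT = -0.2 K, ΔS = +0.34 psu (deep − shallow).
Δρ/ρ₀ = −αΔT + βΔS = 3.00 × 10⁻⁵ + 2.686 × 10⁻⁴ = 2.986 × 10⁻⁴, so Δρ ≈ 0.3058 kg m⁻³.
N² = (g/ρ₀)·Δρ/Δz = g·(Δρ/ρ₀)/Δz = 9.81 × 2.986 × 10⁻⁴ / 26 = 1.1266 × 10⁻⁴ s⁻².
N = √(1.1266 × 10⁻⁴) = 0.010614 rad s⁻¹ ≈ 0.0106 rad s⁻¹.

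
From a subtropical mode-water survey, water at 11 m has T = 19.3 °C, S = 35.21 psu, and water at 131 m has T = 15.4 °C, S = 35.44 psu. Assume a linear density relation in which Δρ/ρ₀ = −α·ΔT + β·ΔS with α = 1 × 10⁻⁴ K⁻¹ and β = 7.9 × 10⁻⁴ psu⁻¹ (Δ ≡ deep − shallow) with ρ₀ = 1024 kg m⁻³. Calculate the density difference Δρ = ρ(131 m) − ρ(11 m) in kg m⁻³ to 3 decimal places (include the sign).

+0.585 kg m⁻³

ΔT = -3.9 K, ΔS = +0.23 psu (deep − shallow).
Δρ/ρ₀ = −(1 × 10⁻⁴)(-3.9) + (7.9 × 10⁻⁴)(+0.23) = 5.717 × 10⁻⁴.
Δρ = 1024 × (5.717 × 10⁻⁴) = +0.585 kg m⁻³.
Positive Δρ: denser below, stable.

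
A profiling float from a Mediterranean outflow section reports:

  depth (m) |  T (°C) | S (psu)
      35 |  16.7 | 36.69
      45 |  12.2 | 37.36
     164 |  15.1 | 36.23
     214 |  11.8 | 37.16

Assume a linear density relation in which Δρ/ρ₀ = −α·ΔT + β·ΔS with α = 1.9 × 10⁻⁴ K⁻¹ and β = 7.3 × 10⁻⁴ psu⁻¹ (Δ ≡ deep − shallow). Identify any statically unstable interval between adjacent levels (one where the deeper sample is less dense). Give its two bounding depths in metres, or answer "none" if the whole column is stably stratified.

45–164 m

Evaluate Δρ/ρ₀ = −αΔT + βΔS across each adjacent pair:
  35–45 m: −αΔT+βΔS = −(1.9 × 10⁻⁴)(-4.5)+(7.3 × 10⁻⁴)(+0.67) = 1.3 × 10⁻³ → stable
  45–164 m: −αΔT+βΔS = −(1.9 × 10⁻⁴)(+2.9)+(7.3 × 10⁻⁴)(-1.13) = -1.4 × 10⁻³ → UNSTABLE
  164–214 m: −αΔT+βΔS = −(1.9 × 10⁻⁴)(-3.3)+(7.3 × 10⁻⁴)(+0.93) = 1.3 × 10⁻³ → stable
The 45–164 m interval has Δρ < 0: lighter water underlies denser water.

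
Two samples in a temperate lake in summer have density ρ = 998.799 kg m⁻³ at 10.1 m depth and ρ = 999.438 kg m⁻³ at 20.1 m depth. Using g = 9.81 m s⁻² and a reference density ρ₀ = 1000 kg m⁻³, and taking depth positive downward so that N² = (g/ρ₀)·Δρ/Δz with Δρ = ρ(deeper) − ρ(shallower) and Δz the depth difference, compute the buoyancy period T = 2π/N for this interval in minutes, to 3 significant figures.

4.18 min

Δρ = 999.438 − 998.799 = 0.639 kg m⁻³ over Δz = 20.1 − 10.1 = 10 m.
N² = (9.81/1000) × (0.639/10) = 6.2686 × 10⁻⁴ s⁻².
N = √(6.2686 × 10⁻⁴) = 0.025037 rad s⁻¹, so T = 2π/N = 250.96 s = 4.1827 min ≈ 4.18 min.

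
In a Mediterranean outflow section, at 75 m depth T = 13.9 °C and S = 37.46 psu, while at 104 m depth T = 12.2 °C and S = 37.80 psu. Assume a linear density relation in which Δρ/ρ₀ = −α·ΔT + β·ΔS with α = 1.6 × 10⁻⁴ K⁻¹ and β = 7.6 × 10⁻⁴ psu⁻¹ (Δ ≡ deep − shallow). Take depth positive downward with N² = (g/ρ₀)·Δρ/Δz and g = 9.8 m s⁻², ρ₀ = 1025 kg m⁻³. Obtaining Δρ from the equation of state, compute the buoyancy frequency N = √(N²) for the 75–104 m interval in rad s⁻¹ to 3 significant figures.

0.0134 rad s⁻¹

ΔT = -1.7 K, ΔS = +0.34 psu (deep − shallow).
Δρ/ρ₀ = −αΔT + βΔS = 2.72 × 10⁻⁴ + 2.584 × 10⁻⁴ = 5.304 × 10⁻⁴, so Δρ ≈ 0.5437 kg m⁻³.
N² = (g/ρ₀)·Δρ/Δz = g·(Δρ/ρ₀)/Δz = 9.8 × 5.304 × 10⁻⁴ / 29 = 1.7924 × 10⁻⁴ s⁻².
N = √(1.7924 × 10⁻⁴) = 0.013388 rad s⁻¹ ≈ 0.0134 rad s⁻¹.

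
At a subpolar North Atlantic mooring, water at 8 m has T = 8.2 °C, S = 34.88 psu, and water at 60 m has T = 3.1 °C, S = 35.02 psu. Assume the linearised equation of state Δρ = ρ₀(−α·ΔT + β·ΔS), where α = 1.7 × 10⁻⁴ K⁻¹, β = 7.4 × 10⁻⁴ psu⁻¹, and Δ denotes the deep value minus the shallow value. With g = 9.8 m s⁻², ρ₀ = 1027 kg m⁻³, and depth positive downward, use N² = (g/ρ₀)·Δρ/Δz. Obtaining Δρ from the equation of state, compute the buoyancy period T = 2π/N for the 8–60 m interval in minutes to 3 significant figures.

7.74 min

ΔT = -5.1 K, ΔS = +0.14 psu (deep − shallow).
Δρ/ρ₀ = −αΔT + βΔS = 8.67 × 10⁻⁴ + 1.036 × 10⁻⁴ = 9.706 × 10⁻⁴, so Δρ ≈ 0.9968 kg m⁻³.
N² = (g/ρ₀)·Δρ/Δz = g·(Δρ/ρ₀)/Δz = 9.8 × 9.706 × 10⁻⁴ / 52 = 1.8292 × 10⁻⁴ s⁻².
N = √(1.8292 × 10⁻⁴) = 0.013525 rad s⁻¹ → T = 2π/N = 464.56 s = 7.7427 min ≈ 7.74 min.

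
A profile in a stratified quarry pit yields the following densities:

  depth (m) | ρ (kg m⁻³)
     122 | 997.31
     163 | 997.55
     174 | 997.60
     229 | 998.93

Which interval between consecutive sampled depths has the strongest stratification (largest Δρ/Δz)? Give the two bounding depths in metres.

Compute the density gradient over each adjacent pair:
  122–163 m: Δρ/Δz = 0.24/41 = 5.9 × 10⁻³ kg m⁻⁴
  163–174 m: Δρ/Δz = 0.05/11 = 4.5 × 10⁻³ kg m⁻⁴
  174–229 m: Δρ/Δz = 1.33/55 = 0.024 kg m⁻⁴
The largest gradient is in the 174–229 m interval — the pycnocline.

174–229 m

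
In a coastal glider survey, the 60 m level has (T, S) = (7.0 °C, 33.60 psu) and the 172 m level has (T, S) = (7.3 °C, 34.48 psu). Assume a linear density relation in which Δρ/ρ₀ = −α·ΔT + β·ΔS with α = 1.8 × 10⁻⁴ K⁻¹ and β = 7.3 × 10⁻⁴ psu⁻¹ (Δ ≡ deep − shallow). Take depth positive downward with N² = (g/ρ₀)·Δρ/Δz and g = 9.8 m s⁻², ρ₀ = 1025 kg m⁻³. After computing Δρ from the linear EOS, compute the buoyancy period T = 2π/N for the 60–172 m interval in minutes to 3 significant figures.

ΔT = +0.3 K, ΔS = +0.88 psu (deep − shallow).
Δρ/ρ₀ = −αΔT + βΔS = -5.40 × 10⁻⁵ + 6.424 × 10⁻⁴ = 5.884 × 10⁻⁴, so Δρ ≈ 0.6031 kg m⁻³.
N² = (g/ρ₀)·Δρ/Δz = g·(Δρ/ρ₀)/Δz = 9.8 × 5.884 × 10⁻⁴ / 112 = 5.1485 × 10⁻⁵ s⁻².
N = √(5.1485 × 10⁻⁵) = 7.1753 × 10⁻³ rad s⁻¹ → T = 2π/N = 875.67 s = 14.595 min ≈ 14.6 min.

14.6 min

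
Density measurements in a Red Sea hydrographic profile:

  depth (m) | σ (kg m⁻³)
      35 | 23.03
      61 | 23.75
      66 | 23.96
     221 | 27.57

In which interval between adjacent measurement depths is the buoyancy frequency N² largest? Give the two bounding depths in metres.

Compute the density gradient over each adjacent pair:
  35–61 m: Δρ/Δz = 0.72/26 = 0.028 kg m⁻⁴
  61–66 m: Δρ/Δz = 0.21/5 = 0.042 kg m⁻⁴
  66–221 m: Δρ/Δz = 3.61/155 = 0.023 kg m⁻⁴
The largest gradient is in the 61–66 m interval — the pycnocline.

61–66 m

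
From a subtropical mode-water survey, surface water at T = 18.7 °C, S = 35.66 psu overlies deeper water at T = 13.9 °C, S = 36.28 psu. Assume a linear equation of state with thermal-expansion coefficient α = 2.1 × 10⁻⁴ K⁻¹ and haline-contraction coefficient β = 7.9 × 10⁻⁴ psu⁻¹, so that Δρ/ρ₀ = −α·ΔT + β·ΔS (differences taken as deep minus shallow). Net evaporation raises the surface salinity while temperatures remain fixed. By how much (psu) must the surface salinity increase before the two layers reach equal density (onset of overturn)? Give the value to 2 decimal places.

Neutral buoyancy requires −α(T_deep − T_surf) + β(S_deep − S_surf′) = 0.
S_surf′ = S_deep − (α/β)·ΔT = 36.28 − (2.1 × 10⁻⁴/7.9 × 10⁻⁴)·(-4.8) = 37.5559 psu.
Increase required: 37.5559 − 35.66 = 1.8959 psu.

1.90 psu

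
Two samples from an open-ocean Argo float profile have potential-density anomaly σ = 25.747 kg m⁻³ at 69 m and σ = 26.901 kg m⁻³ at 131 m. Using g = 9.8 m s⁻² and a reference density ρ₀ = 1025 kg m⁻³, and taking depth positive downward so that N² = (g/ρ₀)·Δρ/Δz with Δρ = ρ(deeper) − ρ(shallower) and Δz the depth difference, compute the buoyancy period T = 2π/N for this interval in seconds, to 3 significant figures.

471 s

Δρ = 1026.901 − 1025.747 = 1.154 kg m⁻³ over Δz = 131 − 69 = 62 m.
N² = (9.8/1025) × (1.154/62) = 1.7796 × 10⁻⁴ s⁻².
N = √(1.7796 × 10⁻⁴) = 0.013340 rad s⁻¹, so T = 2π/N = 471.00 s ≈ 471 s.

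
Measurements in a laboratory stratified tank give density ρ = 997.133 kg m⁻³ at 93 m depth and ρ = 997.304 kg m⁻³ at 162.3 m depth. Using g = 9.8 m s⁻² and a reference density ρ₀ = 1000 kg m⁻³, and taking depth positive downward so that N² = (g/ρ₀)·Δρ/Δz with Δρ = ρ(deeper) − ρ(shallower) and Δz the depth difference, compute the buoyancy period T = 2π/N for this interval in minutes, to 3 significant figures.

21.3 min

Δρ = 997.304 − 997.133 = 0.171 kg m⁻³ over Δz = 162.3 − 93 = 69.3 m.
N² = (9.8/1000) × (0.171/69.3) = 2.4182 × 10⁻⁵ s⁻².
N = √(2.4182 × 10⁻⁵) = 4.9175 × 10⁻³ rad s⁻¹, so T = 2π/N = 1.2777 × 10³ s = 21.295 min ≈ 21.3 min.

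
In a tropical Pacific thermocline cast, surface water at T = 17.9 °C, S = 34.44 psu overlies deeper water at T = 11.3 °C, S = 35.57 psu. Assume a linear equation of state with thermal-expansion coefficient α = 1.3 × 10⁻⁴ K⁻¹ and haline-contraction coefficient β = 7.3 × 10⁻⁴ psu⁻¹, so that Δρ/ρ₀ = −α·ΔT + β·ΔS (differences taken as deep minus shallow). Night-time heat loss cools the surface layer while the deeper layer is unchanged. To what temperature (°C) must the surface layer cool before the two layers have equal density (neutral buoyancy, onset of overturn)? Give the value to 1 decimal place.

Neutral buoyancy requires Δρ = 0, i.e. −α(T_deep − T_surf′) + β(S_deep − S_surf) = 0.
T_surf′ = T_deep − (β/α)·ΔS = 11.3 − (7.3 × 10⁻⁴/1.3 × 10⁻⁴)·(+1.13) = 4.955 °C.
Cooling required: 17.9 − (4.955) = 12.945 °C.

5.0 °C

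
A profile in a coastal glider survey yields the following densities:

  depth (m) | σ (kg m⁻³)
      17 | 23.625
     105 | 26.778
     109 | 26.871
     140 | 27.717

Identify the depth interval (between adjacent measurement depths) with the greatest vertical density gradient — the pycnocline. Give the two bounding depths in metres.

Compute the density gradient over each adjacent pair:
  17–105 m: Δρ/Δz = 3.153/88 = 0.036 kg m⁻⁴
  105–109 m: Δρ/Δz = 0.093/4 = 0.023 kg m⁻⁴
  109–140 m: Δρ/Δz = 0.846/31 = 0.027 kg m⁻⁴
The largest gradient is in the 17–105 m interval — the pycnocline.

17–105 m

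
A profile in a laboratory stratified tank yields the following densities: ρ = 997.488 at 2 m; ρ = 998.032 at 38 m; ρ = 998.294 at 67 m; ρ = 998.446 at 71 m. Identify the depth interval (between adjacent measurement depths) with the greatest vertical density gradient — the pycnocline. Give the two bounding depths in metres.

67–71 m

Compute the density gradient over each adjacent pair:
  2–38 m: Δρ/Δz = 0.544/36 = 0.015 kg m⁻⁴
  38–67 m: Δρ/Δz = 0.262/29 = 9.0 × 10⁻³ kg m⁻⁴
  67–71 m: Δρ/Δz = 0.152/4 = 0.038 kg m⁻⁴
The largest gradient is in the 67–71 m interval — the pycnocline.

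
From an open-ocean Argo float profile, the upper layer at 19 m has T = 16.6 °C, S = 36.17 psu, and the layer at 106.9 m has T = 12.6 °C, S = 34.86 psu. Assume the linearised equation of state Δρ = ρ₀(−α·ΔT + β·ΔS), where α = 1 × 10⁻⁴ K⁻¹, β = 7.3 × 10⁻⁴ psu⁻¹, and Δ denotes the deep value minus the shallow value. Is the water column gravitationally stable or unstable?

unstable

ΔT = 12.6 − 16.6 = -4.0 K and ΔS = 34.86 − 36.17 = -1.31 psu (deep − shallow).
−αΔT = 4.00 × 10⁻⁴; βΔS = -9.563 × 10⁻⁴; sum Δρ/ρ₀ = -5.563 × 10⁻⁴.
Δρ/ρ₀ < 0, so Δρ < 0: deeper water is lighter → statically unstable; the column would overturn.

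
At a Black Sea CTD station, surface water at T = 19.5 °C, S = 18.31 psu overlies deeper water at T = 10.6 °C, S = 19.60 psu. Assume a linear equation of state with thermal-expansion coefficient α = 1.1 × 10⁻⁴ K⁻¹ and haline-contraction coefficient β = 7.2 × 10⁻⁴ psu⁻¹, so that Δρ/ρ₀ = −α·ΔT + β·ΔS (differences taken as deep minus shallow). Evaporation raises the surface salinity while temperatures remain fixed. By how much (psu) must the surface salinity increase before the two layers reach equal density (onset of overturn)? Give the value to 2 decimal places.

Neutral buoyancy requires −α(T_deep − T_surf) + β(S_deep − S_surf′) = 0.
S_surf′ = S_deep − (α/β)·ΔT = 19.60 − (1.1 × 10⁻⁴/7.2 × 10⁻⁴)·(-8.9) = 20.9597 psu.
Increase required: 20.9597 − 18.31 = 2.6497 psu.

2.65 psu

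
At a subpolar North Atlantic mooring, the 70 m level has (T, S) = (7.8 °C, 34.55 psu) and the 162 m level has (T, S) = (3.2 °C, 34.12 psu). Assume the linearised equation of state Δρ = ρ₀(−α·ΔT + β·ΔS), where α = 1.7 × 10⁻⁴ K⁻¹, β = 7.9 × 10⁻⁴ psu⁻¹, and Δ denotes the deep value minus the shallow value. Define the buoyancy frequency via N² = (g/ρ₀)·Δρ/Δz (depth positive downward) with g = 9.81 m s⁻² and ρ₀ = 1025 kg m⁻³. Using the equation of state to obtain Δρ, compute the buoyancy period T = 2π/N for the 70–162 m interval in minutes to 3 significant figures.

ΔT = -4.6 K, ΔS = -0.43 psu (deep − shallow).
Δρ/ρ₀ = −αΔT + βΔS = 7.82 × 10⁻⁴ − 3.397 × 10⁻⁴ = 4.423 × 10⁻⁴, so Δρ ≈ 0.4534 kg m⁻³.
N² = (g/ρ₀)·Δρ/Δz = g·(Δρ/ρ₀)/Δz = 9.81 × 4.423 × 10⁻⁴ / 92 = 4.7163 × 10⁻⁵ s⁻².
N = √(4.7163 × 10⁻⁵) = 6.8675 × 10⁻³ rad s⁻¹ → T = 2π/N = 914.92 s = 15.249 min ≈ 15.2 min.

15.2 min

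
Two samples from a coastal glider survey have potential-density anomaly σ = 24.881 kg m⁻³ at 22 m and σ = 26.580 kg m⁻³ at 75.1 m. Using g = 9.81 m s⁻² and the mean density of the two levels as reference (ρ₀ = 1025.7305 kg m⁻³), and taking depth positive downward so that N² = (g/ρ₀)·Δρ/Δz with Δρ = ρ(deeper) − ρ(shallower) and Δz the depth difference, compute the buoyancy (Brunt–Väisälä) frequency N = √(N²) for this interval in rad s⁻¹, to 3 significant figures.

Δρ = 1026.580 − 1024.881 = 1.699 kg m⁻³ over Δz = 75.1 − 22 = 53.1 m.
N² = (9.81/1025.7305) × (1.699/53.1) = 3.0601 × 10⁻⁴ s⁻².
N = √(3.0601 × 10⁻⁴) = 0.017493 rad s⁻¹ ≈ 0.0175 rad s⁻¹.
Since Δρ > 0 the layer is stably stratified.

0.0175 rad s⁻¹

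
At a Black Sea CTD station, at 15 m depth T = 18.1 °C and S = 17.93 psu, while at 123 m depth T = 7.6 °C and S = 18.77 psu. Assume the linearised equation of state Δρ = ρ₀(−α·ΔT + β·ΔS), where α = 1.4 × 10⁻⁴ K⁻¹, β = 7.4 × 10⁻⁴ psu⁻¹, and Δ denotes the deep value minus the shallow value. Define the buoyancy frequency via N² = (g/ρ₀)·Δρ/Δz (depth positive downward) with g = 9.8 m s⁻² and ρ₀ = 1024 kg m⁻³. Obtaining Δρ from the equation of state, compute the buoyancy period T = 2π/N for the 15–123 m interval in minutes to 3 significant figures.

7.60 min

ΔT = -10.5 K, ΔS = +0.84 psu (deep − shallow).
Δρ/ρ₀ = −αΔT + βΔS = 1.47 × 10⁻³ + 6.216 × 10⁻⁴ = 2.0916 × 10⁻³, so Δρ ≈ 2.142 kg m⁻³.
N² = (g/ρ₀)·Δρ/Δz = g·(Δρ/ρ₀)/Δz = 9.8 × 2.0916 × 10⁻³ / 108 = 1.8979 × 10⁻⁴ s⁻².
N = √(1.8979 × 10⁻⁴) = 0.013776 rad s⁻¹ → T = 2π/N = 456.10 s = 7.6017 min ≈ 7.60 min.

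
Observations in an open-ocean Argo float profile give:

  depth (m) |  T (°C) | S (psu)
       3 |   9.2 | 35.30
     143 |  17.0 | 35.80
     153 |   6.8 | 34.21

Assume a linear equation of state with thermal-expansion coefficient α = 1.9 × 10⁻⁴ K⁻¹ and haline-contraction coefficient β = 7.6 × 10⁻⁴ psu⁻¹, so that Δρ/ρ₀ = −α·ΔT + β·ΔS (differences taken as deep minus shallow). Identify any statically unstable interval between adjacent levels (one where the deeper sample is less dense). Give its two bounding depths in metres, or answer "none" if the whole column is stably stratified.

3–143 m

Evaluate Δρ/ρ₀ = −αΔT + βΔS across each adjacent pair:
  3–143 m: −αΔT+βΔS = −(1.9 × 10⁻⁴)(+7.8)+(7.6 × 10⁻⁴)(+0.50) = -1.1 × 10⁻³ → UNSTABLE
  143–153 m: −αΔT+βΔS = −(1.9 × 10⁻⁴)(-10.2)+(7.6 × 10⁻⁴)(-1.59) = 7.3 × 10⁻⁴ → stable
The 3–143 m interval has Δρ < 0: lighter water underlies denser water.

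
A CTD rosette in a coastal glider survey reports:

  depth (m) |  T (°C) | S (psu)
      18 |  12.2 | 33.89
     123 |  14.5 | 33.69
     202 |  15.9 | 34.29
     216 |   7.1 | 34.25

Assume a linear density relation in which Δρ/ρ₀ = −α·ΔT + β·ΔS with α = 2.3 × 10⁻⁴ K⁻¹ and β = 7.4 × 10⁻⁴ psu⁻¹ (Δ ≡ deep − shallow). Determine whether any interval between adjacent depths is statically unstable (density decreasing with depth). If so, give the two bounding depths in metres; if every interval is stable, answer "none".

18–123 m

Evaluate Δρ/ρ₀ = −αΔT + βΔS across each adjacent pair:
  18–123 m: −αΔT+βΔS = −(2.3 × 10⁻⁴)(+2.3)+(7.4 × 10⁻⁴)(-0.20) = -6.8 × 10⁻⁴ → UNSTABLE
  123–202 m: −αΔT+βΔS = −(2.3 × 10⁻⁴)(+1.4)+(7.4 × 10⁻⁴)(+0.60) = 1.2 × 10⁻⁴ → stable
  202–216 m: −αΔT+βΔS = −(2.3 × 10⁻⁴)(-8.8)+(7.4 × 10⁻⁴)(-0.04) = 2.0 × 10⁻³ → stable
The 18–123 m interval has Δρ < 0: lighter water underlies denser water.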